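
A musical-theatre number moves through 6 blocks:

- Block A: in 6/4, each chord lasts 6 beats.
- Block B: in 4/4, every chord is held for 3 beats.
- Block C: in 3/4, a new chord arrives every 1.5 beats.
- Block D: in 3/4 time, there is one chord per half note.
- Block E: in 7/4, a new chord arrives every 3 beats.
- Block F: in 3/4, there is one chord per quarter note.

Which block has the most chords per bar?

Block F

A: 6/6 = 1 chord/bar.
B: 4/3 = 4/3 chords/bar.
C: 3/1.5 = 2 chords/bar.
D: 3/2 = 1.5 chords/bar.
E: 7/3 = 7/3 chords/bar.
F: 3/1 = 3 chords/bar.
Fastest is F at 3 chords/bar.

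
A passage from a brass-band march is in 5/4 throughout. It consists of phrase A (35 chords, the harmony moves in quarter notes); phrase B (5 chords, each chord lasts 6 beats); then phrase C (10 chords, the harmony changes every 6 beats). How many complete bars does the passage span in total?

A: 35 × 1 = 35 beats = 7 bars.
B: 5 × 6 = 30 beats = 6 bars.
C: 10 × 6 = 60 beats = 12 bars.
Total: 7 + 6 + 12 = 25 bars.

25 bars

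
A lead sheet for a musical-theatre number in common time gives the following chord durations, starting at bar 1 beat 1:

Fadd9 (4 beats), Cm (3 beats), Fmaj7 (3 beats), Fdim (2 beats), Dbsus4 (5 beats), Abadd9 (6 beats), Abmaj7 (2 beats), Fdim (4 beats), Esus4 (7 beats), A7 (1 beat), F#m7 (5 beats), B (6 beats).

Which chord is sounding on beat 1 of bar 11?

Beat 1 of bar 11 is beat (11−1)×4 + 1 = 41 overall.
Running totals: Fadd9 ends at 4, Cm ends at 7, Fmaj7 ends at 10, Fdim ends at 12, Dbsus4 ends at 17, Abadd9 ends at 23, Abmaj7 ends at 25, Fdim ends at 29, Esus4 ends at 36, A7 ends at 37, F#m7 ends at 42.
Beat 41 falls within F#m7.

F#m7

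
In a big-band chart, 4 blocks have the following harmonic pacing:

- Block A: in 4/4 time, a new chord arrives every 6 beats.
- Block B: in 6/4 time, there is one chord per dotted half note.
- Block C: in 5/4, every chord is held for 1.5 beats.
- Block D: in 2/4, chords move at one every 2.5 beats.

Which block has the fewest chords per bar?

Block A

A: each chord is 6 beats in 4/4, so 2/3 per bar.
B: each chord is 3 beats in 6/4, so 2 per bar.
C: each chord is 1.5 beats in 5/4, so 10/3 per bar.
D: each chord is 2.5 beats in 2/4, so 0.8 per bar.
Slowest is A at 2/3 chords/bar.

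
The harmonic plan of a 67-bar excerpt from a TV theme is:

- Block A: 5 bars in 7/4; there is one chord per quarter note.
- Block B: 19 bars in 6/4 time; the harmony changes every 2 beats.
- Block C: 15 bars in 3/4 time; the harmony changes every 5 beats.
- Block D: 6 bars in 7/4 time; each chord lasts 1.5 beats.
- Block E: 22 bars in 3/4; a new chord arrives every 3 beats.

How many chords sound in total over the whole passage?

151 chords

A: 5·7 = 35 beats, 35/1 = 35 chords.
B: 19·6 = 114 beats, 114/2 = 57 chords.
C: 15·3 = 45 beats, 45/5 = 9 chords.
D: 6·7 = 42 beats, 42/1.5 = 28 chords.
E: 22·3 = 66 beats, 66/3 = 22 chords.
Total: 35 + 57 + 9 + 28 + 22 = 151.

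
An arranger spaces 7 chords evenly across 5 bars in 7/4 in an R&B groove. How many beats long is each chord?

5 beats

5 bars × 7 beats/bar = 35 beats total.
35 beats ÷ 7 chords = 5 beats per chord.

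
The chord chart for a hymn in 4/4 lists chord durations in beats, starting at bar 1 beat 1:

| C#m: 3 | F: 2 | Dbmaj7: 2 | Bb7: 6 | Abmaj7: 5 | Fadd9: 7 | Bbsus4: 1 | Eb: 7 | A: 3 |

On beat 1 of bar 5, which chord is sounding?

Abmaj7

Beat 1 of bar 5 is beat (5−1)×4 + 1 = 17 overall.
Running totals: C#m ends at 3, F ends at 5, Dbmaj7 ends at 7, Bb7 ends at 13, Abmaj7 ends at 18.
Beat 17 falls within Abmaj7.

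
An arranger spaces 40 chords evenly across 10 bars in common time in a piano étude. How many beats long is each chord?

10 bars × 4 beats/bar = 40 beats total.
40 beats ÷ 40 chords = 1 beats per chord.
(That is a quarter note.)

1 beat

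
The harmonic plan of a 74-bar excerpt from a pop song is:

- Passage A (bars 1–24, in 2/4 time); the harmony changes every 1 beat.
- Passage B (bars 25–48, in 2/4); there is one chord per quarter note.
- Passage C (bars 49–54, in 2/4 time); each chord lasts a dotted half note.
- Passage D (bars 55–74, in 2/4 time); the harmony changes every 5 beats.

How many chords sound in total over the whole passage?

A: 24·2 = 48 beats, 48/1 = 48 chords.
B: 24·2 = 48 beats, 48/1 = 48 chords.
C: 6·2 = 12 beats, 12/3 = 4 chords.
D: 20·2 = 40 beats, 40/5 = 8 chords.
Total: 48 + 48 + 4 + 8 = 108.

108 chords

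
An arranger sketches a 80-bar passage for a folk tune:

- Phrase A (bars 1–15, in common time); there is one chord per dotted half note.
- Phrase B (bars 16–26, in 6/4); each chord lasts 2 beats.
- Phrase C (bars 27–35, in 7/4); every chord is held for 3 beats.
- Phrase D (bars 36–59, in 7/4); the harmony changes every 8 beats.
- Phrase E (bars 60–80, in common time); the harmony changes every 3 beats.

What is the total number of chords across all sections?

A: 15 bars × 4 beats = 60 beats; 3 beats/chord → 20 chords.
B: 11 bars × 6 beats = 66 beats; 2 beats/chord → 33 chords.
C: 9 bars × 7 beats = 63 beats; 3 beats/chord → 21 chords.
D: 24 bars × 7 beats = 168 beats; 8 beats/chord → 21 chords.
E: 21 bars × 4 beats = 84 beats; 3 beats/chord → 28 chords.
Total: 20 + 33 + 21 + 21 + 28 = 123.

123 chords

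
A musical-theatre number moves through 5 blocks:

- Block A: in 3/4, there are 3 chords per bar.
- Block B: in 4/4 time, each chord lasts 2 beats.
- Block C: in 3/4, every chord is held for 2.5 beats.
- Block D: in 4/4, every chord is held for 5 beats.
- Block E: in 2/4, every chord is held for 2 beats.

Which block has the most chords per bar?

Block A

A: each chord is 1 beat in 3/4, so 3 per bar.
B: each chord is 2 beats in 4/4, so 2 per bar.
C: each chord is 2.5 beats in 3/4, so 1.2 per bar.
D: each chord is 5 beats in 4/4, so 0.8 per bar.
E: each chord is 2 beats in 2/4, so 1 per bar.
Fastest is A at 3 chords/bar.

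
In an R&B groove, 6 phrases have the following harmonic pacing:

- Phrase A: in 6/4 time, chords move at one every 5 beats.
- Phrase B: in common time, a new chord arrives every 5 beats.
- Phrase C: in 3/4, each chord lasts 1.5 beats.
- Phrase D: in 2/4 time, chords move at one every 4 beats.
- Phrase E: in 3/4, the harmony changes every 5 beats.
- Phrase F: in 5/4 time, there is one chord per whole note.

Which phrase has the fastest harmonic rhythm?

Phrase C

A: each chord is 5 beats in 6/4, so 1.2 per bar.
B: each chord is 5 beats in 4/4, so 0.8 per bar.
C: each chord is 1.5 beats in 3/4, so 2 per bar.
D: each chord is 4 beats in 2/4, so 0.5 per bar.
E: each chord is 5 beats in 3/4, so 0.6 per bar.
F: each chord is 4 beats in 5/4, so 1.25 per bar.
Fastest is C at 2 chords/bar.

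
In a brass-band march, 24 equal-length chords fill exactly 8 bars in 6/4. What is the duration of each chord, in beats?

2 beats

8 bars × 6 beats/bar = 48 beats total.
48 beats ÷ 24 chords = 2 beats per chord.
(That is a half note.)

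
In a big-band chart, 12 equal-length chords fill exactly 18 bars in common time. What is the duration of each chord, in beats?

18 bars × 4 beats/bar = 72 beats total.
72 beats ÷ 12 chords = 6 beats per chord.

6 beats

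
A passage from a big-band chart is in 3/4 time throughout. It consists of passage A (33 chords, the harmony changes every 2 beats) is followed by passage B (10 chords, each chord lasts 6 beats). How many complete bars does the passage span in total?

A: 33 × 2 = 66 beats = 22 bars.
B: 10 × 6 = 60 beats = 20 bars.
Total: 22 + 20 = 42 bars.

42 bars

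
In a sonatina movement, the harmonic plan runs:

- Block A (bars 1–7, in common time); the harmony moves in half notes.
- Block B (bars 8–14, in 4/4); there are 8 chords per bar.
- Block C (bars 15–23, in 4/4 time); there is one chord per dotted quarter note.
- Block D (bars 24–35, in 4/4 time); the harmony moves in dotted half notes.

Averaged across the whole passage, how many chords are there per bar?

22/7 chords per bar

A: 7 bars of 4 beats is 28 beats; at 2 beats each that's 14 chords.
B: 7 bars of 4 beats is 28 beats; at 0.5 beats each that's 56 chords.
C: 9 bars of 4 beats is 36 beats; at 1.5 beats each that's 24 chords.
D: 12 bars of 4 beats is 48 beats; at 3 beats each that's 16 chords.
Overall: 110 chords over 35 bars → 110/35 = 22/7 chords per bar.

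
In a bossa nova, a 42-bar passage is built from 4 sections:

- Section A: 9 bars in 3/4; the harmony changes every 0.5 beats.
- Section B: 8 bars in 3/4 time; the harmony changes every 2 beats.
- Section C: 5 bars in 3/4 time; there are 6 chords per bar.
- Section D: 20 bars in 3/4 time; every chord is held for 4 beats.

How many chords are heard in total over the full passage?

A: 9 bars × 3 beats = 27 beats; 0.5 beats/chord → 54 chords.
B: 8 bars × 3 beats = 24 beats; 2 beats/chord → 12 chords.
C: 5 bars × 3 beats = 15 beats; 0.5 beats/chord → 30 chords.
D: 20 bars × 3 beats = 60 beats; 4 beats/chord → 15 chords.
Total: 54 + 12 + 30 + 15 = 111.

111 chords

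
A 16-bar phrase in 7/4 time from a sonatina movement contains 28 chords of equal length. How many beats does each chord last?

16 bars × 7 beats/bar = 112 beats total.
112 beats ÷ 28 chords = 4 beats per chord.
(That is a whole note.)

4 beats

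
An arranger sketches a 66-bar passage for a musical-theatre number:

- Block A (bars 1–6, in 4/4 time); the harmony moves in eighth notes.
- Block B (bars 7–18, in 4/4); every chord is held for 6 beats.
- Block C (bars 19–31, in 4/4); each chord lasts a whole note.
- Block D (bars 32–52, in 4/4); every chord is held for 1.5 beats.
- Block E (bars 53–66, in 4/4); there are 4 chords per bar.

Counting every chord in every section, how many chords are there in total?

181 chords

A has 24 beats and chords last 0.5 each, so 48 chords.
B has 48 beats and chords last 6 each, so 8 chords.
C has 52 beats and chords last 4 each, so 13 chords.
D has 84 beats and chords last 1.5 each, so 56 chords.
E has 56 beats and chords last 1 each, so 56 chords.
Total: 48 + 8 + 13 + 56 + 56 = 181.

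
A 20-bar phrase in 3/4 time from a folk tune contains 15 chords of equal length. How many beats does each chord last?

4 beats

20 bars × 3 beats/bar = 60 beats total.
60 beats ÷ 15 chords = 4 beats per chord.
(That is a whole note.)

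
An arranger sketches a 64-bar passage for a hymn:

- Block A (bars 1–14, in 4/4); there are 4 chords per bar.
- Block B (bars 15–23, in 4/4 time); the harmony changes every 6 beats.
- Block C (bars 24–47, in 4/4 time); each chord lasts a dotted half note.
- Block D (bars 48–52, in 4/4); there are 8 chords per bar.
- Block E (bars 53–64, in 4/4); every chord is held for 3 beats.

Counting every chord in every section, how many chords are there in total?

A has 56 beats and chords last 1 each, so 56 chords.
B has 36 beats and chords last 6 each, so 6 chords.
C has 96 beats and chords last 3 each, so 32 chords.
D has 20 beats and chords last 0.5 each, so 40 chords.
E has 48 beats and chords last 3 each, so 16 chords.
Total: 56 + 6 + 32 + 40 + 16 = 150.

150 chords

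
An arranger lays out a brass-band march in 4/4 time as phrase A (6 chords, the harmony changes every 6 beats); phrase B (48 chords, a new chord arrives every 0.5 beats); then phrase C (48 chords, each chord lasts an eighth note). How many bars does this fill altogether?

21 bars

A: 6 × 6 = 36 beats = 9 bars.
B: 48 × 0.5 = 24 beats = 6 bars.
C: 48 × 0.5 = 24 beats = 6 bars.
Total: 9 + 6 + 6 = 21 bars.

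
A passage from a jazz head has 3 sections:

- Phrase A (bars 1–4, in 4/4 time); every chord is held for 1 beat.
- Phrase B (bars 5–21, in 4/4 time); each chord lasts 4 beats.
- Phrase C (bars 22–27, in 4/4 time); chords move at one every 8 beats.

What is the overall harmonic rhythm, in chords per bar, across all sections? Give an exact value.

A: 4 × 4 = 16 beats ÷ 1 = 16 chords.
B: 17 × 4 = 68 beats ÷ 4 = 17 chords.
C: 6 × 4 = 24 beats ÷ 8 = 3 chords.
Overall: 36 chords over 27 bars → 36/27 = 4/3 chords per bar.

4/3 chords per bar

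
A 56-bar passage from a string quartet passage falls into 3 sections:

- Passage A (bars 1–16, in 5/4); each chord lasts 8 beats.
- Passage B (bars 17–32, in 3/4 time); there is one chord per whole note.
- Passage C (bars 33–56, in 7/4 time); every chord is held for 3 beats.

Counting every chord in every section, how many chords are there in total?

78 chords

A: 16 bars × 5 beats = 80 beats; 8 beats/chord → 10 chords.
B: 16 bars × 3 beats = 48 beats; 4 beats/chord → 12 chords.
C: 24 bars × 7 beats = 168 beats; 3 beats/chord → 56 chords.
Total: 10 + 12 + 56 = 78.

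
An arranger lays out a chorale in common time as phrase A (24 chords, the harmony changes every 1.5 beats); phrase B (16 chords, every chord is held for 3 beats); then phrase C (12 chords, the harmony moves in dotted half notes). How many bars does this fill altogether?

A: 24 × 1.5 = 36 beats = 9 bars.
B: 16 × 3 = 48 beats = 12 bars.
C: 12 × 3 = 36 beats = 9 bars.
Total: 9 + 12 + 9 = 30 bars.

30 bars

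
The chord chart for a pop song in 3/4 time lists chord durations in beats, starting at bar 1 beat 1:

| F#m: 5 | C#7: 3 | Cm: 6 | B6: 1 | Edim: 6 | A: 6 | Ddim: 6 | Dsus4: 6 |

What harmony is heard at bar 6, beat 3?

Beat 3 of bar 6 is beat (6−1)×3 + 3 = 18 overall.
Running totals: F#m ends at 5, C#7 ends at 8, Cm ends at 14, B6 ends at 15, Edim ends at 21.
Beat 18 falls within Edim.

Edim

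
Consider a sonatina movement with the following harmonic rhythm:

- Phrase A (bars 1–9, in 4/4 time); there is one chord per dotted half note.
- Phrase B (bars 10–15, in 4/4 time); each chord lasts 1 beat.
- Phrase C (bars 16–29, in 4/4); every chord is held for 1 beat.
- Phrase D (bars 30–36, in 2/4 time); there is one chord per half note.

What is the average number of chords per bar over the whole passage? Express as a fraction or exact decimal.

A: 9 bars of 4 beats is 36 beats; at 3 beats each that's 12 chords.
B: 6 bars of 4 beats is 24 beats; at 1 beat each that's 24 chords.
C: 14 bars of 4 beats is 56 beats; at 1 beat each that's 56 chords.
D: 7 bars of 2 beats is 14 beats; at 2 beats each that's 7 chords.
Overall: 99 chords over 36 bars → 99/36 = 2.75 chords per bar.

2.75 chords per bar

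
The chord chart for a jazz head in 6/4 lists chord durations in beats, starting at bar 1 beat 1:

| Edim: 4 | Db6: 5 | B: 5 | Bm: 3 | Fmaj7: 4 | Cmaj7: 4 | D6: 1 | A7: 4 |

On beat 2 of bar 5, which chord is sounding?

Beat 2 of bar 5 is beat (5−1)×6 + 2 = 26 overall.
Running totals: Edim ends at 4, Db6 ends at 9, B ends at 14, Bm ends at 17, Fmaj7 ends at 21, Cmaj7 ends at 25, D6 ends at 26.
Beat 26 falls within D6.

D6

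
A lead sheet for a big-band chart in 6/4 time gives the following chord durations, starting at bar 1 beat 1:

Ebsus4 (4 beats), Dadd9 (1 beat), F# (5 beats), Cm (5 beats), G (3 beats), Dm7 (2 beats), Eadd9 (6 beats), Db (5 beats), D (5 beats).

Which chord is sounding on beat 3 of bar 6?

Beat 3 of bar 6 is beat (6−1)×6 + 3 = 33 overall.
Running totals: Ebsus4 ends at 4, Dadd9 ends at 5, F# ends at 10, Cm ends at 15, G ends at 18, Dm7 ends at 20, Eadd9 ends at 26, Db ends at 31, D ends at 36.
Beat 33 falls within D.

D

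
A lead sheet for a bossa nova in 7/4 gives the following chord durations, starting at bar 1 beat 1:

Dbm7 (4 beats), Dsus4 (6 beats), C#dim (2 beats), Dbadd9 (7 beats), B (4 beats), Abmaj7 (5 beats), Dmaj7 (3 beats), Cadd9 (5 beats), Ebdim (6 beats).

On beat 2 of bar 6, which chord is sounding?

Beat 2 of bar 6 is beat (6−1)×7 + 2 = 37 overall.
Running totals: Dbm7 ends at 4, Dsus4 ends at 10, C#dim ends at 12, Dbadd9 ends at 19, B ends at 23, Abmaj7 ends at 28, Dmaj7 ends at 31, Cadd9 ends at 36, Ebdim ends at 42.
Beat 37 falls within Ebdim.

Ebdim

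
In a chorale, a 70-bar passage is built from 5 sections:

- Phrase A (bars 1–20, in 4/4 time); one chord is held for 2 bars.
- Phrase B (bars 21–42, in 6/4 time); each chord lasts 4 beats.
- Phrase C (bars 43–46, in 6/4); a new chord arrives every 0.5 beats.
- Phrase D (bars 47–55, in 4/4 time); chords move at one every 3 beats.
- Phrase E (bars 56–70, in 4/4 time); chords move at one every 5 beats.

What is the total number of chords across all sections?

A: 20·4 = 80 beats, 80/8 = 10 chords.
B: 22·6 = 132 beats, 132/4 = 33 chords.
C: 4·6 = 24 beats, 24/0.5 = 48 chords.
D: 9·4 = 36 beats, 36/3 = 12 chords.
E: 15·4 = 60 beats, 60/5 = 12 chords.
Total: 10 + 33 + 48 + 12 + 12 = 115.

115 chords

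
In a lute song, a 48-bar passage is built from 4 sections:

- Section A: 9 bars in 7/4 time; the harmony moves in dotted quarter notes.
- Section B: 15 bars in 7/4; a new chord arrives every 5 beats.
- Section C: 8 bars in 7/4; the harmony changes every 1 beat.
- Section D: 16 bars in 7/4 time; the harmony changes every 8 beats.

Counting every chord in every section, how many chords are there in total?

A: 9·7 = 63 beats, 63/1.5 = 42 chords.
B: 15·7 = 105 beats, 105/5 = 21 chords.
C: 8·7 = 56 beats, 56/1 = 56 chords.
D: 16·7 = 112 beats, 112/8 = 14 chords.
Total: 42 + 21 + 56 + 14 = 133.

133 chords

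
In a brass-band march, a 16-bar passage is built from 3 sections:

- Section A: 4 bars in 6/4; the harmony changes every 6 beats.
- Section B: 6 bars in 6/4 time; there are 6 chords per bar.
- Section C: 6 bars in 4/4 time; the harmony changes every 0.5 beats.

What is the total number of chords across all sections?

88 chords

A: 4·6 = 24 beats, 24/6 = 4 chords.
B: 6·6 = 36 beats, 36/1 = 36 chords.
C: 6·4 = 24 beats, 24/0.5 = 48 chords.
Total: 4 + 36 + 48 = 88.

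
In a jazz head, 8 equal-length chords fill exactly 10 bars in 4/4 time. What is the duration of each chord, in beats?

5 beats

10 bars × 4 beats/bar = 40 beats total.
40 beats ÷ 8 chords = 5 beats per chord.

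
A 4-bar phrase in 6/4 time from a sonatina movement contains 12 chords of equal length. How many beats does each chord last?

4 bars × 6 beats/bar = 24 beats total.
24 beats ÷ 12 chords = 2 beats per chord.
(That is a half note.)

2 beats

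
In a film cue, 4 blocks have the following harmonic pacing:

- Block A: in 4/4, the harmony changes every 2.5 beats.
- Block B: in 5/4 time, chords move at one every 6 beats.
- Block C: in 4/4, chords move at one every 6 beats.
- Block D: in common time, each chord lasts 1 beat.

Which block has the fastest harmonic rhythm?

A: 4 beats/bar ÷ 2.5 beats/chord = 1.6 chords/bar.
B: 5 beats/bar ÷ 6 beats/chord = 5/6 chords/bar.
C: 4 beats/bar ÷ 6 beats/chord = 2/3 chords/bar.
D: 4 beats/bar ÷ 1 beat/chord = 4 chords/bar.
Fastest is D at 4 chords/bar.

Block D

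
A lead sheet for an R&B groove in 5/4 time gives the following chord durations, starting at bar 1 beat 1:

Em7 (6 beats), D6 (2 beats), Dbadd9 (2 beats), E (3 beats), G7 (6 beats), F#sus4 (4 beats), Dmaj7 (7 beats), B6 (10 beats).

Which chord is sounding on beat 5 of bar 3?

G7

Beat 5 of bar 3 is beat (3−1)×5 + 5 = 15 overall.
Running totals: Em7 ends at 6, D6 ends at 8, Dbadd9 ends at 10, E ends at 13, G7 ends at 19.
Beat 15 falls within G7.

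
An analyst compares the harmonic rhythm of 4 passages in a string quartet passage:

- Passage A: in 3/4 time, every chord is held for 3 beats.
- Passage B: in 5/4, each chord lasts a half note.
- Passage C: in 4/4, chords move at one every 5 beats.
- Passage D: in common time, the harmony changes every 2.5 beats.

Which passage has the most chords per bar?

Passage B

A: 3/3 = 1 chord/bar.
B: 5/2 = 2.5 chords/bar.
C: 4/5 = 0.8 chords/bar.
D: 4/2.5 = 1.6 chords/bar.
Fastest is B at 2.5 chords/bar.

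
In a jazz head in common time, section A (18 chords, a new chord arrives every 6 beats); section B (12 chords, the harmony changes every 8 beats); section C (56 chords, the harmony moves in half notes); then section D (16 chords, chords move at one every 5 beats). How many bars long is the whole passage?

A: 18 × 6 = 108 beats = 27 bars.
B: 12 × 8 = 96 beats = 24 bars.
C: 56 × 2 = 112 beats = 28 bars.
D: 16 × 5 = 80 beats = 20 bars.
Total: 27 + 24 + 28 + 20 = 99 bars.

99 bars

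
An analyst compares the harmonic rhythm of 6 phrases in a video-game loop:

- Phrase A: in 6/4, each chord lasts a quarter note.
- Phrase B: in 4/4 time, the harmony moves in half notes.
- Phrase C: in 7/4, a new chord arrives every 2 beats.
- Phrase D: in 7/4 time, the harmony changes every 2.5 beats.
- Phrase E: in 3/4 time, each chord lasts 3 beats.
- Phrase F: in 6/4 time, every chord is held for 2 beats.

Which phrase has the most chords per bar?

Phrase A

A: 6 beats/bar ÷ 1 beat/chord = 6 chords/bar.
B: 4 beats/bar ÷ 2 beats/chord = 2 chords/bar.
C: 7 beats/bar ÷ 2 beats/chord = 3.5 chords/bar.
D: 7 beats/bar ÷ 2.5 beats/chord = 2.8 chords/bar.
E: 3 beats/bar ÷ 3 beats/chord = 1 chord/bar.
F: 6 beats/bar ÷ 2 beats/chord = 3 chords/bar.
Fastest is A at 6 chords/bar.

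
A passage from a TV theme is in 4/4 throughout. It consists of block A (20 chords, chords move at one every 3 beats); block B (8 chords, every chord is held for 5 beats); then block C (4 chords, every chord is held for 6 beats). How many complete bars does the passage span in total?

31 bars

A: 20 × 3 = 60 beats = 15 bars.
B: 8 × 5 = 40 beats = 10 bars.
C: 4 × 6 = 24 beats = 6 bars.
Total: 15 + 10 + 6 = 31 bars.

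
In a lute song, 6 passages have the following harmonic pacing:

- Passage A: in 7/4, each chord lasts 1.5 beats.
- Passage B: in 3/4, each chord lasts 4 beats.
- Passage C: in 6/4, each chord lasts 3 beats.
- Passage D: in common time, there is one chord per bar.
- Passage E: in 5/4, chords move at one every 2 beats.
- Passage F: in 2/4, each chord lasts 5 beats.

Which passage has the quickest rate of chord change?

A: each chord is 1.5 beats in 7/4, so 14/3 per bar.
B: each chord is 4 beats in 3/4, so 0.75 per bar.
C: each chord is 3 beats in 6/4, so 2 per bar.
D: each chord is 4 beats in 4/4, so 1 per bar.
E: each chord is 2 beats in 5/4, so 2.5 per bar.
F: each chord is 5 beats in 2/4, so 0.4 per bar.
Fastest is A at 14/3 chords/bar.

Passage A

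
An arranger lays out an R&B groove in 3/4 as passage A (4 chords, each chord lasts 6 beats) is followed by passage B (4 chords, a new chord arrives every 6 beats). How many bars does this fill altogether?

A: 4 × 6 = 24 beats = 8 bars.
B: 4 × 6 = 24 beats = 8 bars.
Total: 8 + 8 = 16 bars.

16 bars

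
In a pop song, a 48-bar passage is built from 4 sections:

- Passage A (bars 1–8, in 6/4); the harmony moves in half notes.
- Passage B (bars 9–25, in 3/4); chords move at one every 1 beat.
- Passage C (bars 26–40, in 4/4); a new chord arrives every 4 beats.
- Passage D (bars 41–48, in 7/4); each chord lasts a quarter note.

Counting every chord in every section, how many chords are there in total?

A: 8·6 = 48 beats, 48/2 = 24 chords.
B: 17·3 = 51 beats, 51/1 = 51 chords.
C: 15·4 = 60 beats, 60/4 = 15 chords.
D: 8·7 = 56 beats, 56/1 = 56 chords.
Total: 24 + 51 + 15 + 56 = 146.

146 chords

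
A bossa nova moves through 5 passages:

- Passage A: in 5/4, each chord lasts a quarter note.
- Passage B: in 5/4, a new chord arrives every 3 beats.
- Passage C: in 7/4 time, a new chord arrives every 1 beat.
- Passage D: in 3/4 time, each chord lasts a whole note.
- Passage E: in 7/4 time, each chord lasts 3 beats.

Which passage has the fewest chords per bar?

Passage D

A: 5 beats/bar ÷ 1 beat/chord = 5 chords/bar.
B: 5 beats/bar ÷ 3 beats/chord = 5/3 chords/bar.
C: 7 beats/bar ÷ 1 beat/chord = 7 chords/bar.
D: 3 beats/bar ÷ 4 beats/chord = 0.75 chords/bar.
E: 7 beats/bar ÷ 3 beats/chord = 7/3 chords/bar.
Slowest is D at 0.75 chords/bar.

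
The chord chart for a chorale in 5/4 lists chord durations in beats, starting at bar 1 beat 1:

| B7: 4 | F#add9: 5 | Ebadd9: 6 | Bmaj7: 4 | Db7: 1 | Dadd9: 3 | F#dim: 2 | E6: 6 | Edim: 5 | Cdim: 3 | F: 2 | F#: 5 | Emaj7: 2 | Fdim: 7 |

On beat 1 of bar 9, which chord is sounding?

Beat 1 of bar 9 is beat (9−1)×5 + 1 = 41 overall.
Running totals: B7 ends at 4, F#add9 ends at 9, Ebadd9 ends at 15, Bmaj7 ends at 19, Db7 ends at 20, Dadd9 ends at 23, F#dim ends at 25, E6 ends at 31, Edim ends at 36, Cdim ends at 39, F ends at 41.
Beat 41 falls within F.

F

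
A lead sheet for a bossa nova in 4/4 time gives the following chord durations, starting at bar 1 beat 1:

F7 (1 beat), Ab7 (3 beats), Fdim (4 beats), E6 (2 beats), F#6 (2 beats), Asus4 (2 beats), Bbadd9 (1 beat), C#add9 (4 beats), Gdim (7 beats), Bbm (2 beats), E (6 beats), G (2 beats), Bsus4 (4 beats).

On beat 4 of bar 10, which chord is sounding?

Bsus4

Beat 4 of bar 10 is beat (10−1)×4 + 4 = 40 overall.
Running totals: F7 ends at 1, Ab7 ends at 4, Fdim ends at 8, E6 ends at 10, F#6 ends at 12, Asus4 ends at 14, Bbadd9 ends at 15, C#add9 ends at 19, Gdim ends at 26, Bbm ends at 28, E ends at 34, G ends at 36, Bsus4 ends at 40.
Beat 40 falls within Bsus4.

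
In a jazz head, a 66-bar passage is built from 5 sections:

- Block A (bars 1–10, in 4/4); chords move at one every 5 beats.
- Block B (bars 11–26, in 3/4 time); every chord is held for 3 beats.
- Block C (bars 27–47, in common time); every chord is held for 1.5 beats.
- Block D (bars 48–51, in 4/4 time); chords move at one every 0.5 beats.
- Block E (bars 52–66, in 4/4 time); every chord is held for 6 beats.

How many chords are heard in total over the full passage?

A: 10·4 = 40 beats, 40/5 = 8 chords.
B: 16·3 = 48 beats, 48/3 = 16 chords.
C: 21·4 = 84 beats, 84/1.5 = 56 chords.
D: 4·4 = 16 beats, 16/0.5 = 32 chords.
E: 15·4 = 60 beats, 60/6 = 10 chords.
Total: 8 + 16 + 56 + 32 + 10 = 122.

122 chords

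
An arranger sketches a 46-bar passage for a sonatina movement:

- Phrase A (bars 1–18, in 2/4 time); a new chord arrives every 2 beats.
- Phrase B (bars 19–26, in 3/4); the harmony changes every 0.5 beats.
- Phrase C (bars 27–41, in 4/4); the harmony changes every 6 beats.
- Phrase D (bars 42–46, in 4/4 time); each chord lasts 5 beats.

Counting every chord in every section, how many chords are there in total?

80 chords

A has 36 beats and chords last 2 each, so 18 chords.
B has 24 beats and chords last 0.5 each, so 48 chords.
C has 60 beats and chords last 6 each, so 10 chords.
D has 20 beats and chords last 5 each, so 4 chords.
Total: 18 + 48 + 10 + 4 = 80.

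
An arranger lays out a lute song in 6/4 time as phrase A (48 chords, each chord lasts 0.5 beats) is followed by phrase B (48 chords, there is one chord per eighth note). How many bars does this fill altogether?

A: 48 × 0.5 = 24 beats = 4 bars.
B: 48 × 0.5 = 24 beats = 4 bars.
Total: 4 + 4 = 8 bars.

8 bars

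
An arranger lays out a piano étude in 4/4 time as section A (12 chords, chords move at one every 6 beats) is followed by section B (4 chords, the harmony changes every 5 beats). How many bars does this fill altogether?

23 bars

A: 12 × 6 = 72 beats = 18 bars.
B: 4 × 5 = 20 beats = 5 bars.
Total: 18 + 5 = 23 bars.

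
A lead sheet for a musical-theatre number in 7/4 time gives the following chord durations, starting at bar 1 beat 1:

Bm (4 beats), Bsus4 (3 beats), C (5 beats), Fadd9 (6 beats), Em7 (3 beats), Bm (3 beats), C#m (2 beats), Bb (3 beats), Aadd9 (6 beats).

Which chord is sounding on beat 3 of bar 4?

Bm

Beat 3 of bar 4 is beat (4−1)×7 + 3 = 24 overall.
Running totals: Bm ends at 4, Bsus4 ends at 7, C ends at 12, Fadd9 ends at 18, Em7 ends at 21, Bm ends at 24.
Beat 24 falls within Bm.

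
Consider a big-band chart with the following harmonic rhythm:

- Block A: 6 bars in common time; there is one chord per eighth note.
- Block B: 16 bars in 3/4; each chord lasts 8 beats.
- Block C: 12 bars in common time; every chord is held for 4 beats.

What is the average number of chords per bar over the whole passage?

A: 6 × 4 = 24 beats ÷ 0.5 = 48 chords.
B: 16 × 3 = 48 beats ÷ 8 = 6 chords.
C: 12 × 4 = 48 beats ÷ 4 = 12 chords.
Overall: 66 chords over 34 bars → 66/34 = 33/17 chords per bar.

33/17 chords per bar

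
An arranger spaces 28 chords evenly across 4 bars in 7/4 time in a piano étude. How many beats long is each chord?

4 bars × 7 beats/bar = 28 beats total.
28 beats ÷ 28 chords = 1 beats per chord.
(That is a quarter note.)

1 beat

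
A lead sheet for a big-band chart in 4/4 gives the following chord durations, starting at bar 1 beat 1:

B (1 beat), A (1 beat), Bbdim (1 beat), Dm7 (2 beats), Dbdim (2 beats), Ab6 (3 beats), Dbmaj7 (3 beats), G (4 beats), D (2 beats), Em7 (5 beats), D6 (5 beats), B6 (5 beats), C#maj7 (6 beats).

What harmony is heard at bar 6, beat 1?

Em7

Beat 1 of bar 6 is beat (6−1)×4 + 1 = 21 overall.
Running totals: B ends at 1, A ends at 2, Bbdim ends at 3, Dm7 ends at 5, Dbdim ends at 7, Ab6 ends at 10, Dbmaj7 ends at 13, G ends at 17, D ends at 19, Em7 ends at 24.
Beat 21 falls within Em7.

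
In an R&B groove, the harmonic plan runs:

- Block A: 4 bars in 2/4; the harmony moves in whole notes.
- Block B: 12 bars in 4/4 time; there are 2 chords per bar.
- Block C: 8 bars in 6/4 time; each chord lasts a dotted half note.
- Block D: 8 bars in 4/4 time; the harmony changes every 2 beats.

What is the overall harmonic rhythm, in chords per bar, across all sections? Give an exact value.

29/16 chords per bar

A: 4 bars of 2 beats is 8 beats; at 4 beats each that's 2 chords.
B: 12 bars of 4 beats is 48 beats; at 2 beats each that's 24 chords.
C: 8 bars of 6 beats is 48 beats; at 3 beats each that's 16 chords.
D: 8 bars of 4 beats is 32 beats; at 2 beats each that's 16 chords.
Overall: 58 chords over 32 bars → 58/32 = 29/16 chords per bar.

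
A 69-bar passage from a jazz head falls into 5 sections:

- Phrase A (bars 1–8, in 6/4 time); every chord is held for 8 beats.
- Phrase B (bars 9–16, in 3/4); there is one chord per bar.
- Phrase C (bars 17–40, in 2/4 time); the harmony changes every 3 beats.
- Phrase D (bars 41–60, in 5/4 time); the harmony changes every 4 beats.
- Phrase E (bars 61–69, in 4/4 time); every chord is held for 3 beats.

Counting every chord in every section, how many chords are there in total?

67 chords

A: 8·6 = 48 beats, 48/8 = 6 chords.
B: 8·3 = 24 beats, 24/3 = 8 chords.
C: 24·2 = 48 beats, 48/3 = 16 chords.
D: 20·5 = 100 beats, 100/4 = 25 chords.
E: 9·4 = 36 beats, 36/3 = 12 chords.
Total: 6 + 8 + 16 + 25 + 12 = 67.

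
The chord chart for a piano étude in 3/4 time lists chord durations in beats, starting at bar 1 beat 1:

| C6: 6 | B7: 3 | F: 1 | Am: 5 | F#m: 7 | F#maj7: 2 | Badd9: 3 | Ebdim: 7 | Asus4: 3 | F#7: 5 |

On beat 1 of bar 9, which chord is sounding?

Beat 1 of bar 9 is beat (9−1)×3 + 1 = 25 overall.
Running totals: C6 ends at 6, B7 ends at 9, F ends at 10, Am ends at 15, F#m ends at 22, F#maj7 ends at 24, Badd9 ends at 27.
Beat 25 falls within Badd9.

Badd9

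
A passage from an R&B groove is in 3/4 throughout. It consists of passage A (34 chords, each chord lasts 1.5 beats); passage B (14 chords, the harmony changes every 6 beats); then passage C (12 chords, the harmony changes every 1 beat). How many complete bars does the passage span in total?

A: 34 × 1.5 = 51 beats = 17 bars.
B: 14 × 6 = 84 beats = 28 bars.
C: 12 × 1 = 12 beats = 4 bars.
Total: 17 + 28 + 4 = 49 bars.

49 bars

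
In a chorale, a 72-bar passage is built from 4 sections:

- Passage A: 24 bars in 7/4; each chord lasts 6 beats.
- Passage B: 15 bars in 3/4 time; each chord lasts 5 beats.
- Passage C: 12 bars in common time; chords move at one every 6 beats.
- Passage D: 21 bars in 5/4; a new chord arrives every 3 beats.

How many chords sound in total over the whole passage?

80 chords

A: 24 bars × 7 beats = 168 beats; 6 beats/chord → 28 chords.
B: 15 bars × 3 beats = 45 beats; 5 beats/chord → 9 chords.
C: 12 bars × 4 beats = 48 beats; 6 beats/chord → 8 chords.
D: 21 bars × 5 beats = 105 beats; 3 beats/chord → 35 chords.
Total: 28 + 9 + 8 + 35 = 80.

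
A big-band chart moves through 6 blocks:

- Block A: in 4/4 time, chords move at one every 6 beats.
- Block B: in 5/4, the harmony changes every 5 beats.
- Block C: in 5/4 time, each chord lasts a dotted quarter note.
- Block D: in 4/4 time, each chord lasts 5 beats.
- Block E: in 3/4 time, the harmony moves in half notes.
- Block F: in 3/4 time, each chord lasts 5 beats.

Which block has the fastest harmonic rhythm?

A: each chord is 6 beats in 4/4, so 2/3 per bar.
B: each chord is 5 beats in 5/4, so 1 per bar.
C: each chord is 1.5 beats in 5/4, so 10/3 per bar.
D: each chord is 5 beats in 4/4, so 0.8 per bar.
E: each chord is 2 beats in 3/4, so 1.5 per bar.
F: each chord is 5 beats in 3/4, so 0.6 per bar.
Fastest is C at 10/3 chords/bar.

Block C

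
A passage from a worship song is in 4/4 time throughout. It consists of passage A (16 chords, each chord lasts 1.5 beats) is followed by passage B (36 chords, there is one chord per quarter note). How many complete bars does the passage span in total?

A: 16 × 1.5 = 24 beats = 6 bars.
B: 36 × 1 = 36 beats = 9 bars.
Total: 6 + 9 = 15 bars.

15 bars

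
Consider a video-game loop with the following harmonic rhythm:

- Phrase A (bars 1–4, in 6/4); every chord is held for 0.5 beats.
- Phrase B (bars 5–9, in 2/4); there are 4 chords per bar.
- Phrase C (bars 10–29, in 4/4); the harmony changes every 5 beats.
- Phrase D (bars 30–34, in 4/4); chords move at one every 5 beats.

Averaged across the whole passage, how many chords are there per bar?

44/17 chords per bar

A: 4 bars of 6 beats is 24 beats; at 0.5 beats each that's 48 chords.
B: 5 bars of 2 beats is 10 beats; at 0.5 beats each that's 20 chords.
C: 20 bars of 4 beats is 80 beats; at 5 beats each that's 16 chords.
D: 5 bars of 4 beats is 20 beats; at 5 beats each that's 4 chords.
Overall: 88 chords over 34 bars → 88/34 = 44/17 chords per bar.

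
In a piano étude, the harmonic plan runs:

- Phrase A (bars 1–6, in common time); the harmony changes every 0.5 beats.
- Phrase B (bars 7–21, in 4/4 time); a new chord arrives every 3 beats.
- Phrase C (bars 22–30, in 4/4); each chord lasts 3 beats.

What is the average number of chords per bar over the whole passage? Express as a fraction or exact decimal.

8/3 chords per bar

A: 6 × 4 = 24 beats ÷ 0.5 = 48 chords.
B: 15 × 4 = 60 beats ÷ 3 = 20 chords.
C: 9 × 4 = 36 beats ÷ 3 = 12 chords.
Overall: 80 chords over 30 bars → 80/30 = 8/3 chords per bar.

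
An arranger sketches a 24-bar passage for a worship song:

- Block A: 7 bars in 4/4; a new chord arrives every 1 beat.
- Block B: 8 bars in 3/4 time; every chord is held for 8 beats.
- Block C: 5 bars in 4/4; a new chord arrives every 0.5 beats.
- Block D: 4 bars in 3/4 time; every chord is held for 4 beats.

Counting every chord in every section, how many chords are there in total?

74 chords

A has 28 beats and chords last 1 each, so 28 chords.
B has 24 beats and chords last 8 each, so 3 chords.
C has 20 beats and chords last 0.5 each, so 40 chords.
D has 12 beats and chords last 4 each, so 3 chords.
Total: 28 + 3 + 40 + 3 = 74.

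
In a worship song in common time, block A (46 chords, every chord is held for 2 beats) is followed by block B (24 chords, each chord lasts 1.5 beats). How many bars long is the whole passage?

A: 46 × 2 = 92 beats = 23 bars.
B: 24 × 1.5 = 36 beats = 9 bars.
Total: 23 + 9 = 32 bars.

32 bars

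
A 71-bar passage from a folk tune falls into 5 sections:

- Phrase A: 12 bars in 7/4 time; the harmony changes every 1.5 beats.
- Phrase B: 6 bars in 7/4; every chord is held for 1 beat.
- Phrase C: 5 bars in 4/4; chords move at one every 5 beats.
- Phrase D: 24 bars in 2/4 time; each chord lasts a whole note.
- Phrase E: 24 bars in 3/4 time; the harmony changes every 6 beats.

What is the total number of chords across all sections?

A: 12·7 = 84 beats, 84/1.5 = 56 chords.
B: 6·7 = 42 beats, 42/1 = 42 chords.
C: 5·4 = 20 beats, 20/5 = 4 chords.
D: 24·2 = 48 beats, 48/4 = 12 chords.
E: 24·3 = 72 beats, 72/6 = 12 chords.
Total: 56 + 42 + 4 + 12 + 12 = 126.

126 chords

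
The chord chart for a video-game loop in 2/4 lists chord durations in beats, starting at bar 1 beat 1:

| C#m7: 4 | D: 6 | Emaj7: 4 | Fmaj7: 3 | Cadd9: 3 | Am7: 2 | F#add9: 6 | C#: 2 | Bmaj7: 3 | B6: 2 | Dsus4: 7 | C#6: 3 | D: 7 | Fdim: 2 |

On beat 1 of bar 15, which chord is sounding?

Beat 1 of bar 15 is beat (15−1)×2 + 1 = 29 overall.
Running totals: C#m7 ends at 4, D ends at 10, Emaj7 ends at 14, Fmaj7 ends at 17, Cadd9 ends at 20, Am7 ends at 22, F#add9 ends at 28, C# ends at 30.
Beat 29 falls within C#.

C#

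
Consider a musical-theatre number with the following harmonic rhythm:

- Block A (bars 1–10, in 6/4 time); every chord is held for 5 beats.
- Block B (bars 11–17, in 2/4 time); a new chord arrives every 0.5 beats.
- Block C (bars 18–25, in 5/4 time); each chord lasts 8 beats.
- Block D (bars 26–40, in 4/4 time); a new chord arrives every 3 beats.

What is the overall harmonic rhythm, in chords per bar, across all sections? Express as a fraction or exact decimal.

1.625 chords per bar

A: 10 × 6 = 60 beats ÷ 5 = 12 chords.
B: 7 × 2 = 14 beats ÷ 0.5 = 28 chords.
C: 8 × 5 = 40 beats ÷ 8 = 5 chords.
D: 15 × 4 = 60 beats ÷ 3 = 20 chords.
Overall: 65 chords over 40 bars → 65/40 = 1.625 chords per bar.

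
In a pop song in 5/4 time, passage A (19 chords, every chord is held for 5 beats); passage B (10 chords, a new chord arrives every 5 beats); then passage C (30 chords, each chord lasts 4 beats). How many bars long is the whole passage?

53 bars

A: 19 × 5 = 95 beats = 19 bars.
B: 10 × 5 = 50 beats = 10 bars.
C: 30 × 4 = 120 beats = 24 bars.
Total: 19 + 10 + 24 = 53 bars.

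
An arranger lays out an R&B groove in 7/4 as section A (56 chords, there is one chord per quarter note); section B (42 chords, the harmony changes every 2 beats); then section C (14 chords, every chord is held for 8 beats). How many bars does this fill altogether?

A: 56 × 1 = 56 beats = 8 bars.
B: 42 × 2 = 84 beats = 12 bars.
C: 14 × 8 = 112 beats = 16 bars.
Total: 8 + 12 + 16 = 36 bars.

36 bars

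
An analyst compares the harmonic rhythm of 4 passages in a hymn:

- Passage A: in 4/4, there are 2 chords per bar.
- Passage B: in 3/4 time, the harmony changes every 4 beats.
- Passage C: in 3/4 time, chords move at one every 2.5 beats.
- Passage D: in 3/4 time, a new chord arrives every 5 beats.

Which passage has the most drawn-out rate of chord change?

A: 4/2 = 2 chords/bar.
B: 3/4 = 0.75 chords/bar.
C: 3/2.5 = 1.2 chords/bar.
D: 3/5 = 0.6 chords/bar.
Slowest is D at 0.6 chords/bar.

Passage D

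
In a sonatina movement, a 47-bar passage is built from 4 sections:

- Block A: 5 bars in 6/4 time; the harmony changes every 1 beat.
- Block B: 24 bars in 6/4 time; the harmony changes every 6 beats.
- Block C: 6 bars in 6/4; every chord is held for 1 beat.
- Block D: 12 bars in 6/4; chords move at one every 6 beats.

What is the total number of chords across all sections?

A: 5·6 = 30 beats, 30/1 = 30 chords.
B: 24·6 = 144 beats, 144/6 = 24 chords.
C: 6·6 = 36 beats, 36/1 = 36 chords.
D: 12·6 = 72 beats, 72/6 = 12 chords.
Total: 30 + 24 + 36 + 12 = 102.

102 chords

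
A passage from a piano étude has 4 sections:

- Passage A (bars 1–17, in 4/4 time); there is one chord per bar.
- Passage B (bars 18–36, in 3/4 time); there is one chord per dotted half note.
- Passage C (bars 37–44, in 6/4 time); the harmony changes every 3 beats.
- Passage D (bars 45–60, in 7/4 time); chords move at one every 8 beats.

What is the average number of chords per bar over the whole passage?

A: 17 bars of 4 beats is 68 beats; at 4 beats each that's 17 chords.
B: 19 bars of 3 beats is 57 beats; at 3 beats each that's 19 chords.
C: 8 bars of 6 beats is 48 beats; at 3 beats each that's 16 chords.
D: 16 bars of 7 beats is 112 beats; at 8 beats each that's 14 chords.
Overall: 66 chords over 60 bars → 66/60 = 1.1 chords per bar.

1.1 chords per bar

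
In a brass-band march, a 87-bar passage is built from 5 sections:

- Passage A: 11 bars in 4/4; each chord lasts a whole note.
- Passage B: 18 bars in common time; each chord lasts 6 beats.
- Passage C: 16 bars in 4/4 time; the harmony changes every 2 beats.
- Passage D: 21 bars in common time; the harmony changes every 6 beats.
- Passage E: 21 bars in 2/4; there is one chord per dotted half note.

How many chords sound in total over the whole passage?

83 chords

A has 44 beats and chords last 4 each, so 11 chords.
B has 72 beats and chords last 6 each, so 12 chords.
C has 64 beats and chords last 2 each, so 32 chords.
D has 84 beats and chords last 6 each, so 14 chords.
E has 42 beats and chords last 3 each, so 14 chords.
Total: 11 + 12 + 32 + 14 + 14 = 83.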